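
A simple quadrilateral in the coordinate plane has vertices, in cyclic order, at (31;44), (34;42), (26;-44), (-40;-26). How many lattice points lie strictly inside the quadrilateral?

3082

By the shoelace formula, twice the signed area is |[31·42 − 34·44] + [34·(-44) − 26·42] + [26·(-26) − (-40)·(-44)] + [(-40)·44 − 31·(-26)]| = 6172, so the area is 3086.
Summing gcd(|Δx|,|Δy|) over the edges gives the boundary count: gcd(3,2) + gcd(8,86) + gcd(66,18) + gcd(71,70) = 1+2+6+1 = 10.
By Pick's theorem A = I + B/2 − 1, so I = 3086 − 10/2 + 1 = 3082.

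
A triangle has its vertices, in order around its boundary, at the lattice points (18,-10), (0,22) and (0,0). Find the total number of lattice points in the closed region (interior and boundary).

Using the shoelace formula, 2A = |(18·22 − 0·(-10)) + (0·0 − 0·22) + (0·(-10) − 18·0)| = 396, so the area is 198.
The number of boundary lattice points is Σ gcd(|Δx|,|Δy|) = gcd(18,32) + gcd(0,22) + gcd(18,10) = 2+22+2 = 26.
Pick's theorem gives I = A − B/2 + 1 = 198 − 26/2 + 1 = 186, so the closed region contains I + B = 186 + 26 = 212 lattice points.

212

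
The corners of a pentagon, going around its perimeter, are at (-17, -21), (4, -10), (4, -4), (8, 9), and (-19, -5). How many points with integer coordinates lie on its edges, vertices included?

Summing gcd(|Δx|,|Δy|) over the edges gives the boundary count: gcd(21,11) + gcd(0,6) + gcd(4,13) + gcd(27,14) + gcd(2,16) = 1+6+1+1+2 = 11.

11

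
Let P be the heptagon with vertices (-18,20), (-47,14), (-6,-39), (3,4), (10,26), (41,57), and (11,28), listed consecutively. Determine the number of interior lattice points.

Using the shoelace formula, 2A = |[(-18)·14 − (-47)·20] + [(-47)·(-39) − (-6)·14] + [(-6)·4 − 3·(-39)] + [3·26 − 10·4] + [10·57 − 41·26] + [41·28 − 11·57] + [11·20 − (-18)·28]| = 3485, so the area is 3485/2.
Along each edge there are gcd(|Δx|,|Δy|)+1 lattice points, so counting each shared vertex once the boundary has gcd(29,6) + gcd(41,53) + gcd(9,43) + gcd(7,22) + gcd(31,31) + gcd(30,29) + gcd(29,8) = 1+1+1+1+31+1+1 = 37.
Pick's theorem gives I = A − B/2 + 1 = 3485/2 − 37/2 + 1 = 1725.

1725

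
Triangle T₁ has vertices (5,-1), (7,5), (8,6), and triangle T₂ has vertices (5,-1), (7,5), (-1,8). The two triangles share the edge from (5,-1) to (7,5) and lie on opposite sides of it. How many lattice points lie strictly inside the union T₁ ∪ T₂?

The union is the simple quadrilateral with vertices (5,-1), (8,6), (7,5), (-1,8) in order.
The shoelace formula gives twice the area as |(5·6 − 8·(-1)) + (8·5 − 7·6) + (7·8 − (-1)·5) + ((-1)·(-1) − 5·8)| = 58, so the area is 29.
Summing gcd(|Δx|,|Δy|) over the edges gives the boundary count: gcd(3,7) + gcd(1,1) + gcd(8,3) + gcd(6,9) = 1+1+1+3 = 6.
By Pick's theorem I = A − B/2 + 1 = 29 − 6/2 + 1 = 27.

27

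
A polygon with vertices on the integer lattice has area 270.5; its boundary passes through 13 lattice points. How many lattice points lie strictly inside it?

From Pick's theorem, I = A − B/2 + 1 = 270.5 − 13/2 + 1 = 265.

265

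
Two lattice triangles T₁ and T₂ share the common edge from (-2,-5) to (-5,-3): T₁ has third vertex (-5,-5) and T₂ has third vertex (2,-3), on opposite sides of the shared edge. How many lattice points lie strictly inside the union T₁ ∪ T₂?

4

The union is the simple quadrilateral with vertices (-2,-5), (-5,-5), (-5,-3), (2,-3) in order.
Using the shoelace formula, 2A = |((-2)·(-5) − (-5)·(-5)) + ((-5)·(-3) − (-5)·(-5)) + ((-5)·(-3) − 2·(-3)) + (2·(-5) − (-2)·(-3))| = 20, so the area is 10.
Along each edge there are gcd(|Δx|,|Δy|)+1 lattice points, so counting each shared vertex once the boundary has gcd(3,0) + gcd(0,2) + gcd(7,0) + gcd(4,2) = 3+2+7+2 = 14.
By Pick's theorem I = A − B/2 + 1 = 10 − 14/2 + 1 = 4.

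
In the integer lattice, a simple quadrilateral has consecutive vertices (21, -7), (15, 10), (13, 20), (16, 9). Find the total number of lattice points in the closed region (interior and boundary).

The shoelace formula gives twice the area as |(21·10 − 15·(-7)) + (15·20 − 13·10) + (13·9 − 16·20) + (16·(-7) − 21·9)| = 19, so the area is 9.5.
The number of boundary lattice points is Σ gcd(|Δx|,|Δy|) = gcd(6,17) + gcd(2,10) + gcd(3,11) + gcd(5,16) = 1+2+1+1 = 5.
Pick's theorem gives I = A − B/2 + 1 = 9.5 − 5/2 + 1 = 8, so the closed region contains I + B = 8 + 5 = 13 lattice points.

13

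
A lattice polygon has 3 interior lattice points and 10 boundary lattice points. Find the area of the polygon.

7

Pick's theorem states A = I + B/2 − 1, so A = 3 + 10/2 − 1 = 7.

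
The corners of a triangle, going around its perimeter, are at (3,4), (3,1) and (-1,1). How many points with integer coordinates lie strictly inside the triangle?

3

By the shoelace formula, twice the signed area is |[3·1 − 3·4] + [3·1 − (-1)·1] + [(-1)·4 − 3·1]| = 12, so the area is 6.
The number of boundary lattice points is Σ gcd(|Δx|,|Δy|) = gcd(0,3) + gcd(4,0) + gcd(4,3) = 3+4+1 = 8.
Pick's theorem gives I = A − B/2 + 1 = 6 − 8/2 + 1 = 3.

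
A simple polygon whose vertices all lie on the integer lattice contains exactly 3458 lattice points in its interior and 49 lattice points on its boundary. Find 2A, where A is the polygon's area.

By Pick's theorem, A = I + B/2 − 1 = 3458 + 49/2 − 1 = 6963/2.
Hence 2A = 6963.

6963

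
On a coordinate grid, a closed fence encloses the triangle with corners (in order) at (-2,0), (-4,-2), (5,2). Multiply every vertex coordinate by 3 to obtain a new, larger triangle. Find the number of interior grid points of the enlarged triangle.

By the shoelace formula, twice the signed area is |((-2)·(-2) − (-4)·0) + ((-4)·2 − 5·(-2)) + (5·0 − (-2)·2)| = 10, so the area is 5.
The number of boundary lattice points is Σ gcd(|Δx|,|Δy|) = gcd(2,2) + gcd(9,4) + gcd(7,2) = 2+1+1 = 4.
Scaling by 3 multiplies the area by 3² = 9 (so the new area is 45) and multiplies the boundary lattice-point count by 3, giving 12.
By Pick's theorem, the interior count of the dilated polygon is 45 − 12/2 + 1 = 40.

40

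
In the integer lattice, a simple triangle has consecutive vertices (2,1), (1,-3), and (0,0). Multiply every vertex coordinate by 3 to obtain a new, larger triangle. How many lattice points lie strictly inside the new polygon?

28

By the shoelace formula, twice the signed area is |(2·(-3) − 1·1) + (1·0 − 0·(-3)) + (0·1 − 2·0)| = 7, so the area is 3.5.
The number of boundary lattice points is Σ gcd(|Δx|,|Δy|) = gcd(1,4) + gcd(1,3) + gcd(2,1) = 1+1+1 = 3.
Scaling by 3 multiplies the area by 3² = 9 (so the new area is 63/2) and multiplies the boundary lattice-point count by 3, giving 9.
By Pick's theorem, the interior count of the dilated polygon is 63/2 − 9/2 + 1 = 28.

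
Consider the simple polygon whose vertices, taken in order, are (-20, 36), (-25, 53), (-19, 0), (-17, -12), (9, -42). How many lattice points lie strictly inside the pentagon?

688

The shoelace formula gives twice the area as |[(-20)·53 − (-25)·36] + [(-25)·0 − (-19)·53] + [(-19)·(-12) − (-17)·0] + [(-17)·(-42) − 9·(-12)] + [9·36 − (-20)·(-42)]| = 1381, so the area is 1381/2.
Summing gcd(|Δx|,|Δy|) over the edges gives the boundary count: gcd(5,17) + gcd(6,53) + gcd(2,12) + gcd(26,30) + gcd(29,78) = 1+1+2+2+1 = 7.
By Pick's theorem A = I + B/2 − 1, so I = 1381/2 − 7/2 + 1 = 688.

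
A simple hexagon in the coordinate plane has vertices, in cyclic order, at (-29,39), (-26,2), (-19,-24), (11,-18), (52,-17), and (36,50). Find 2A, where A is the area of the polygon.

The shoelace formula gives twice the area as |((-29)·2 − (-26)·39) + ((-26)·(-24) − (-19)·2) + ((-19)·(-18) − 11·(-24)) + (11·(-17) − 52·(-18)) + (52·50 − 36·(-17)) + (36·39 − (-29)·50)| = 9039, so the area is 4519.5.

9039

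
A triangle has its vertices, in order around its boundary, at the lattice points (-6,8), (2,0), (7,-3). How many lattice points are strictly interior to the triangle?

Using the shoelace formula, 2A = |[(-6)·0 − 2·8] + [2·(-3) − 7·0] + [7·8 − (-6)·(-3)]| = 16, so the area is 8.
Along each edge there are gcd(|Δx|,|Δy|)+1 lattice points, so counting each shared vertex once the boundary has gcd(8,8) + gcd(5,3) + gcd(13,11) = 8+1+1 = 10.
By Pick's theorem A = I + B/2 − 1, so I = 8 − 10/2 + 1 = 4.

4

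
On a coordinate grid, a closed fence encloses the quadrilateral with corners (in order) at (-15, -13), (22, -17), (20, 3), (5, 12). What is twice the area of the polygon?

1287

Using the shoelace formula, 2A = |[(-15)·(-17) − 22·(-13)] + [22·3 − 20·(-17)] + [20·12 − 5·3] + [5·(-13) − (-15)·12]| = 1287, so the area is 1287/2.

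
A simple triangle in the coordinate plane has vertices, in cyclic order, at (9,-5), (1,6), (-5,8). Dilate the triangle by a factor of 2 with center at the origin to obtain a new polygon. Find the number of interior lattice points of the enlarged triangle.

The shoelace formula gives twice the area as |[9·6 − 1·(-5)] + [1·8 − (-5)·6] + [(-5)·(-5) − 9·8]| = 50, so the area is 25.
Summing gcd(|Δx|,|Δy|) over the edges gives the boundary count: gcd(8,11) + gcd(6,2) + gcd(14,13) = 1+2+1 = 4.
Scaling by 2 multiplies the area by 2² = 4 (so the new area is 100) and multiplies the boundary lattice-point count by 2, giving 8.
By Pick's theorem, the interior count of the dilated polygon is 100 − 8/2 + 1 = 97.

97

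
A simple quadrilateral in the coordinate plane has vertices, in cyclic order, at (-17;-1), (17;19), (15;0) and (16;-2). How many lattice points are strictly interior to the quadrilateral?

The shoelace formula gives twice the area as |[(-17)·19 − 17·(-1)] + [17·0 − 15·19] + [15·(-2) − 16·0] + [16·(-1) − (-17)·(-2)]| = 671, so the area is 671/2.
The number of boundary lattice points is Σ gcd(|Δx|,|Δy|) = gcd(34,20) + gcd(2,19) + gcd(1,2) + gcd(33,1) = 2+1+1+1 = 5.
Pick's theorem gives I = A − B/2 + 1 = 671/2 − 5/2 + 1 = 334.

334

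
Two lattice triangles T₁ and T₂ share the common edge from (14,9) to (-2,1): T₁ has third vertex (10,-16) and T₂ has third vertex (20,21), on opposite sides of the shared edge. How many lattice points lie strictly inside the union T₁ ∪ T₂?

252

The union is the simple quadrilateral with vertices (14,9), (10,-16), (-2,1), (20,21) in order.
The shoelace formula gives twice the area as |[14·(-16) − 10·9] + [10·1 − (-2)·(-16)] + [(-2)·21 − 20·1] + [20·9 − 14·21]| = 512, so the area is 256.
Along each edge there are gcd(|Δx|,|Δy|)+1 lattice points, so counting each shared vertex once the boundary has gcd(4,25) + gcd(12,17) + gcd(22,20) + gcd(6,12) = 1+1+2+6 = 10.
By Pick's theorem I = A − B/2 + 1 = 256 − 10/2 + 1 = 252.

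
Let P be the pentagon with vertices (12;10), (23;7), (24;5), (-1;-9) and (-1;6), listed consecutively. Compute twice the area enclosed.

Using the shoelace formula, 2A = |(12·7 − 23·10) + (23·5 − 24·7) + (24·(-9) − (-1)·5) + ((-1)·6 − (-1)·(-9)) + ((-1)·10 − 12·6)| = 507, so the area is 507/2.

507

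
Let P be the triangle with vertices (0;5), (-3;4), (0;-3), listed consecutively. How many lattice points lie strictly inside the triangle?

8

By the shoelace formula, twice the signed area is |(0·4 − (-3)·5) + ((-3)·(-3) − 0·4) + (0·5 − 0·(-3))| = 24, so the area is 12.
The number of boundary lattice points is Σ gcd(|Δx|,|Δy|) = gcd(3,1) + gcd(3,7) + gcd(0,8) = 1+1+8 = 10.
Pick's theorem gives I = A − B/2 + 1 = 12 − 10/2 + 1 = 8.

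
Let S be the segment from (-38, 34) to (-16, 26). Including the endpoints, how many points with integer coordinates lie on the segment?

The number of lattice points on a segment between lattice points is gcd(|Δx|,|Δy|) + 1 = gcd(22,8) + 1 = 2 + 1 = 3.

3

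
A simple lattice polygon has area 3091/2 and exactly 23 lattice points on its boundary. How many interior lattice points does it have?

1535

From Pick's theorem, I = A − B/2 + 1 = 3091/2 − 23/2 + 1 = 1535.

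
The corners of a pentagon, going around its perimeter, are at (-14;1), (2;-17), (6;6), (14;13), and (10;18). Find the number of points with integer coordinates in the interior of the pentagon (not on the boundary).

Using the shoelace formula, 2A = |((-14)·(-17) − 2·1) + (2·6 − 6·(-17)) + (6·13 − 14·6) + (14·18 − 10·13) + (10·1 − (-14)·18)| = 728, so the area is 364.
The number of boundary lattice points is Σ gcd(|Δx|,|Δy|) = gcd(16,18) + gcd(4,23) + gcd(8,7) + gcd(4,5) + gcd(24,17) = 2+1+1+1+1 = 6.
Pick's theorem gives I = A − B/2 + 1 = 364 − 6/2 + 1 = 362.

362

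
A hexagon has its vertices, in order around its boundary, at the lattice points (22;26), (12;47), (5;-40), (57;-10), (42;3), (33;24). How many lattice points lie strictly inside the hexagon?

2030

By the shoelace formula, twice the signed area is |[22·47 − 12·26] + [12·(-40) − 5·47] + [5·(-10) − 57·(-40)] + [57·3 − 42·(-10)] + [42·24 − 33·3] + [33·26 − 22·24]| = 4067, so the area is 2033.5.
Summing gcd(|Δx|,|Δy|) over the edges gives the boundary count: gcd(10,21) + gcd(7,87) + gcd(52,30) + gcd(15,13) + gcd(9,21) + gcd(11,2) = 1+1+2+1+3+1 = 9.
By Pick's theorem A = I + B/2 − 1, so I = 2033.5 − 9/2 + 1 = 2030.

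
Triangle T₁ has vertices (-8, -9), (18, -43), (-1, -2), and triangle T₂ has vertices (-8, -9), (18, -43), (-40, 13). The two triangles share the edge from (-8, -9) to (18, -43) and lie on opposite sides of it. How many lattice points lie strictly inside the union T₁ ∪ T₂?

463

The union is the simple quadrilateral with vertices (-8, -9), (-1, -2), (18, -43), (-40, 13) in order.
Using the shoelace formula, 2A = |[(-8)·(-2) − (-1)·(-9)] + [(-1)·(-43) − 18·(-2)] + [18·13 − (-40)·(-43)] + [(-40)·(-9) − (-8)·13]| = 936, so the area is 468.
The number of boundary lattice points is Σ gcd(|Δx|,|Δy|) = gcd(7,7) + gcd(19,41) + gcd(58,56) + gcd(32,22) = 7+1+2+2 = 12.
By Pick's theorem I = A − B/2 + 1 = 468 − 12/2 + 1 = 463.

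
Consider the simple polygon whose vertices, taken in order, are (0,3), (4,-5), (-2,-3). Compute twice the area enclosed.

40

By the shoelace formula, twice the signed area is |[0·(-5) − 4·3] + [4·(-3) − (-2)·(-5)] + [(-2)·3 − 0·(-3)]| = 40, so the area is 20.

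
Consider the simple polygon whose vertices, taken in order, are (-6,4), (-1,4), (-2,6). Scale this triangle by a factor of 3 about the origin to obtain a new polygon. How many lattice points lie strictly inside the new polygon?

Using the shoelace formula, 2A = |((-6)·4 − (-1)·4) + ((-1)·6 − (-2)·4) + ((-2)·4 − (-6)·6)| = 10, so the area is 5.
The number of boundary lattice points is Σ gcd(|Δx|,|Δy|) = gcd(5,0) + gcd(1,2) + gcd(4,2) = 5+1+2 = 8.
Scaling by 3 multiplies the area by 3² = 9 (so the new area is 45) and multiplies the boundary lattice-point count by 3, giving 24.
By Pick's theorem, the interior count of the dilated polygon is 45 − 24/2 + 1 = 34.

34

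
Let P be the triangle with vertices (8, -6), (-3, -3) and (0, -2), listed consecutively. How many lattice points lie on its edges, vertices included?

Along each edge there are gcd(|Δx|,|Δy|)+1 lattice points, so counting each shared vertex once the boundary has gcd(11,3) + gcd(3,1) + gcd(8,4) = 1+1+4 = 6.

6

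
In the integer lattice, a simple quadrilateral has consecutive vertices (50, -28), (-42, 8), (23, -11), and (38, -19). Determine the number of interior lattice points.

312

The shoelace formula gives twice the area as |[50·8 − (-42)·(-28)] + [(-42)·(-11) − 23·8] + [23·(-19) − 38·(-11)] + [38·(-28) − 50·(-19)]| = 631, so the area is 631/2.
The number of boundary lattice points is Σ gcd(|Δx|,|Δy|) = gcd(92,36) + gcd(65,19) + gcd(15,8) + gcd(12,9) = 4+1+1+3 = 9.
By Pick's theorem A = I + B/2 − 1, so I = 631/2 − 9/2 + 1 = 312.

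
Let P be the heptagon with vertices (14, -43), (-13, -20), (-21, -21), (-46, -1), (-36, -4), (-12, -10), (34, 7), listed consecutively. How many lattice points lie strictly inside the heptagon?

Using the shoelace formula, 2A = |(14·(-20) − (-13)·(-43)) + ((-13)·(-21) − (-21)·(-20)) + ((-21)·(-1) − (-46)·(-21)) + ((-46)·(-4) − (-36)·(-1)) + ((-36)·(-10) − (-12)·(-4)) + ((-12)·7 − 34·(-10)) + (34·(-43) − 14·7)| = 2775, so the area is 1387.5.
Summing gcd(|Δx|,|Δy|) over the edges gives the boundary count: gcd(27,23) + gcd(8,1) + gcd(25,20) + gcd(10,3) + gcd(24,6) + gcd(46,17) + gcd(20,50) = 1+1+5+1+6+1+10 = 25.
Pick's theorem gives I = A − B/2 + 1 = 1387.5 − 25/2 + 1 = 1376.

1376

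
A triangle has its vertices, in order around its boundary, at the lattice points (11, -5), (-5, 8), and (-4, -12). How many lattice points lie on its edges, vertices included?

3

Summing gcd(|Δx|,|Δy|) over the edges gives the boundary count: gcd(16,13) + gcd(1,20) + gcd(15,7) = 1+1+1 = 3.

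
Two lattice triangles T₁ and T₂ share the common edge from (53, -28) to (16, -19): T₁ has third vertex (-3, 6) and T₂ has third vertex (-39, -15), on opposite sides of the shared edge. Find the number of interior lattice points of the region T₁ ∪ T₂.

549

The union is the simple quadrilateral with vertices (53, -28), (-3, 6), (16, -19), (-39, -15) in order.
By the shoelace formula, twice the signed area is |[53·6 − (-3)·(-28)] + [(-3)·(-19) − 16·6] + [16·(-15) − (-39)·(-19)] + [(-39)·(-28) − 53·(-15)]| = 1101, so the area is 550.5.
The number of boundary lattice points is Σ gcd(|Δx|,|Δy|) = gcd(56,34) + gcd(19,25) + gcd(55,4) + gcd(92,13) = 2+1+1+1 = 5.
By Pick's theorem I = A − B/2 + 1 = 550.5 − 5/2 + 1 = 549.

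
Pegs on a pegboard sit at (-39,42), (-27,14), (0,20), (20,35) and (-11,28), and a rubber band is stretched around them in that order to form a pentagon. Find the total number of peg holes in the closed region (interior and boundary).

626

Using the shoelace formula, 2A = |[(-39)·14 − (-27)·42] + [(-27)·20 − 0·14] + [0·35 − 20·20] + [20·28 − (-11)·35] + [(-11)·42 − (-39)·28]| = 1223, so the area is 1223/2.
The number of boundary lattice points is Σ gcd(|Δx|,|Δy|) = gcd(12,28) + gcd(27,6) + gcd(20,15) + gcd(31,7) + gcd(28,14) = 4+3+5+1+14 = 27.
Pick's theorem gives I = A − B/2 + 1 = 1223/2 − 27/2 + 1 = 599, so the closed region contains I + B = 599 + 27 = 626 lattice points.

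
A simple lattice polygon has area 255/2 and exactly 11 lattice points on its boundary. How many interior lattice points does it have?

From Pick's theorem, I = A − B/2 + 1 = 255/2 − 11/2 + 1 = 123.

123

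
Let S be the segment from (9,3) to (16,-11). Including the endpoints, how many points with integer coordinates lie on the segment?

The number of lattice points on a segment between lattice points is gcd(|Δx|,|Δy|) + 1 = gcd(7,14) + 1 = 7 + 1 = 8.

8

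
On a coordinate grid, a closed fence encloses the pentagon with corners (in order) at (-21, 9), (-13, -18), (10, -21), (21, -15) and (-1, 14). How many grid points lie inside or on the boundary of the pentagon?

The shoelace formula gives twice the area as |[(-21)·(-18) − (-13)·9] + [(-13)·(-21) − 10·(-18)] + [10·(-15) − 21·(-21)] + [21·14 − (-1)·(-15)] + [(-1)·9 − (-21)·14]| = 1803, so the area is 901.5.
Summing gcd(|Δx|,|Δy|) over the edges gives the boundary count: gcd(8,27) + gcd(23,3) + gcd(11,6) + gcd(22,29) + gcd(20,5) = 1+1+1+1+5 = 9.
Pick's theorem gives I = A − B/2 + 1 = 901.5 − 9/2 + 1 = 898, so the closed region contains I + B = 898 + 9 = 907 lattice points.

907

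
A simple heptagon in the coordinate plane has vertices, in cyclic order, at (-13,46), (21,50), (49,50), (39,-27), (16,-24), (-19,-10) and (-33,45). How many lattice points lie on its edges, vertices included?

41

The number of boundary lattice points is Σ gcd(|Δx|,|Δy|) = gcd(34,4) + gcd(28,0) + gcd(10,77) + gcd(23,3) + gcd(35,14) + gcd(14,55) + gcd(20,1) = 2+28+1+1+7+1+1 = 41.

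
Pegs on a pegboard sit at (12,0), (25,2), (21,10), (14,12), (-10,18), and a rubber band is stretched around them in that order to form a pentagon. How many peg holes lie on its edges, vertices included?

Summing gcd(|Δx|,|Δy|) over the edges gives the boundary count: gcd(13,2) + gcd(4,8) + gcd(7,2) + gcd(24,6) + gcd(22,18) = 1+4+1+6+2 = 14.

14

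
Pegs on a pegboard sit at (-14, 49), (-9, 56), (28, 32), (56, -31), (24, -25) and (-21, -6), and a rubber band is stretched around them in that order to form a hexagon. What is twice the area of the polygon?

7297

Using the shoelace formula, 2A = |[(-14)·56 − (-9)·49] + [(-9)·32 − 28·56] + [28·(-31) − 56·32] + [56·(-25) − 24·(-31)] + [24·(-6) − (-21)·(-25)] + [(-21)·49 − (-14)·(-6)]| = 7297, so the area is 3648.5.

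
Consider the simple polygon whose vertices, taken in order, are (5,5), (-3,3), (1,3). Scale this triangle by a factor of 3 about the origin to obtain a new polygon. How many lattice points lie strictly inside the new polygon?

25

The shoelace formula gives twice the area as |[5·3 − (-3)·5] + [(-3)·3 − 1·3] + [1·5 − 5·3]| = 8, so the area is 4.
Along each edge there are gcd(|Δx|,|Δy|)+1 lattice points, so counting each shared vertex once the boundary has gcd(8,2) + gcd(4,0) + gcd(4,2) = 2+4+2 = 8.
Scaling by 3 multiplies the area by 3² = 9 (so the new area is 36) and multiplies the boundary lattice-point count by 3, giving 24.
By Pick's theorem, the interior count of the dilated polygon is 36 − 24/2 + 1 = 25.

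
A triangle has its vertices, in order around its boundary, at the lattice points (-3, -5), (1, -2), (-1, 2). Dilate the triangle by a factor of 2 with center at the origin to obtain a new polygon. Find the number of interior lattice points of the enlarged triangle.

41

Using the shoelace formula, 2A = |((-3)·(-2) − 1·(-5)) + (1·2 − (-1)·(-2)) + ((-1)·(-5) − (-3)·2)| = 22, so the area is 11.
Summing gcd(|Δx|,|Δy|) over the edges gives the boundary count: gcd(4,3) + gcd(2,4) + gcd(2,7) = 1+2+1 = 4.
Scaling by 2 multiplies the area by 2² = 4 (so the new area is 44) and multiplies the boundary lattice-point count by 2, giving 8.
By Pick's theorem, the interior count of the dilated polygon is 44 − 8/2 + 1 = 41.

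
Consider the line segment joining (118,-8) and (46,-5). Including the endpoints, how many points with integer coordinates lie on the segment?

4

The number of lattice points on a segment between lattice points is gcd(|Δx|,|Δy|) + 1 = gcd(72,3) + 1 = 3 + 1 = 4.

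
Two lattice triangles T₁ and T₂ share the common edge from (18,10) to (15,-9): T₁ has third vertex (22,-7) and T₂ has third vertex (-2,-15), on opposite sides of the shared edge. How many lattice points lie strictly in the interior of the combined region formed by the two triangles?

The union is the simple quadrilateral with vertices (18,10), (22,-7), (15,-9), (-2,-15) in order.
The shoelace formula gives twice the area as |(18·(-7) − 22·10) + (22·(-9) − 15·(-7)) + (15·(-15) − (-2)·(-9)) + ((-2)·10 − 18·(-15))| = 432, so the area is 216.
The number of boundary lattice points is Σ gcd(|Δx|,|Δy|) = gcd(4,17) + gcd(7,2) + gcd(17,6) + gcd(20,25) = 1+1+1+5 = 8.
By Pick's theorem I = A − B/2 + 1 = 216 − 8/2 + 1 = 213.

213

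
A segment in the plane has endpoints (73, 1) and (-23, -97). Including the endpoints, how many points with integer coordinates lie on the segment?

The number of lattice points on a segment between lattice points is gcd(|Δx|,|Δy|) + 1 = gcd(96,98) + 1 = 2 + 1 = 3.

3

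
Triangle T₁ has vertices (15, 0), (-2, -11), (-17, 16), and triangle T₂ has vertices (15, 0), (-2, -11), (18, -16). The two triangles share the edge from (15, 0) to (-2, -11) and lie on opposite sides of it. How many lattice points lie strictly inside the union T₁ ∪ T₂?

The union is the simple quadrilateral with vertices (15, 0), (-17, 16), (-2, -11), (18, -16) in order.
By the shoelace formula, twice the signed area is |(15·16 − (-17)·0) + ((-17)·(-11) − (-2)·16) + ((-2)·(-16) − 18·(-11)) + (18·0 − 15·(-16))| = 929, so the area is 929/2.
The number of boundary lattice points is Σ gcd(|Δx|,|Δy|) = gcd(32,16) + gcd(15,27) + gcd(20,5) + gcd(3,16) = 16+3+5+1 = 25.
By Pick's theorem I = A − B/2 + 1 = 929/2 − 25/2 + 1 = 453.

453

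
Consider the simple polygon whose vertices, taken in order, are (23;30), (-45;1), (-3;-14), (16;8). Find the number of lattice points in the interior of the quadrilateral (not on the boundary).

1249

The shoelace formula gives twice the area as |(23·1 − (-45)·30) + ((-45)·(-14) − (-3)·1) + ((-3)·8 − 16·(-14)) + (16·30 − 23·8)| = 2502, so the area is 1251.
Along each edge there are gcd(|Δx|,|Δy|)+1 lattice points, so counting each shared vertex once the boundary has gcd(68,29) + gcd(42,15) + gcd(19,22) + gcd(7,22) = 1+3+1+1 = 6.
By Pick's theorem A = I + B/2 − 1, so I = 1251 − 6/2 + 1 = 1249.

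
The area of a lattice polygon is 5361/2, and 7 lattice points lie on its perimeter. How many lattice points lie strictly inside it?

2678

Pick's theorem A = I + B/2 − 1 rearranges to I = A − B/2 + 1 = 5361/2 − 7/2 + 1 = 2678.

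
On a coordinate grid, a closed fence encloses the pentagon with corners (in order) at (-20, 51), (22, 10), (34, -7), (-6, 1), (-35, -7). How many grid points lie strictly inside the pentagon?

Using the shoelace formula, 2A = |((-20)·10 − 22·51) + (22·(-7) − 34·10) + (34·1 − (-6)·(-7)) + ((-6)·(-7) − (-35)·1) + ((-35)·51 − (-20)·(-7))| = 3672, so the area is 1836.
Summing gcd(|Δx|,|Δy|) over the edges gives the boundary count: gcd(42,41) + gcd(12,17) + gcd(40,8) + gcd(29,8) + gcd(15,58) = 1+1+8+1+1 = 12.
Pick's theorem gives I = A − B/2 + 1 = 1836 − 12/2 + 1 = 1831.

1831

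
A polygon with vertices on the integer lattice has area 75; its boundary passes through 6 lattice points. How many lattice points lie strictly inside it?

73

From Pick's theorem, I = A − B/2 + 1 = 75 − 6/2 + 1 = 73.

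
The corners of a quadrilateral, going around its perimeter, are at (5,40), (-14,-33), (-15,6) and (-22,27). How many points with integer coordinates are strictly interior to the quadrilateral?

732

The shoelace formula gives twice the area as |[5·(-33) − (-14)·40] + [(-14)·6 − (-15)·(-33)] + [(-15)·27 − (-22)·6] + [(-22)·40 − 5·27]| = 1472, so the area is 736.
Along each edge there are gcd(|Δx|,|Δy|)+1 lattice points, so counting each shared vertex once the boundary has gcd(19,73) + gcd(1,39) + gcd(7,21) + gcd(27,13) = 1+1+7+1 = 10.
By Pick's theorem A = I + B/2 − 1, so I = 736 − 10/2 + 1 = 732.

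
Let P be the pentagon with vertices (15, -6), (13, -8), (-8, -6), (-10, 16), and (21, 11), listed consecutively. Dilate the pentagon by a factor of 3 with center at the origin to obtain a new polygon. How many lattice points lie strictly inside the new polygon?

By the shoelace formula, twice the signed area is |[15·(-8) − 13·(-6)] + [13·(-6) − (-8)·(-8)] + [(-8)·16 − (-10)·(-6)] + [(-10)·11 − 21·16] + [21·(-6) − 15·11]| = 1109, so the area is 554.5.
The number of boundary lattice points is Σ gcd(|Δx|,|Δy|) = gcd(2,2) + gcd(21,2) + gcd(2,22) + gcd(31,5) + gcd(6,17) = 2+1+2+1+1 = 7.
Scaling by 3 multiplies the area by 3² = 9 (so the new area is 9981/2) and multiplies the boundary lattice-point count by 3, giving 21.
By Pick's theorem, the interior count of the dilated polygon is 9981/2 − 21/2 + 1 = 4981.

4981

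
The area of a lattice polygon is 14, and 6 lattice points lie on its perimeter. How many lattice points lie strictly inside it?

12

Pick's theorem A = I + B/2 − 1 rearranges to I = A − B/2 + 1 = 14 − 6/2 + 1 = 12.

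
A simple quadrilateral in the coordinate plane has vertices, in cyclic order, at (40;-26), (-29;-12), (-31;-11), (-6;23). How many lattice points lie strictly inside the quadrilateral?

By the shoelace formula, twice the signed area is |[40·(-12) − (-29)·(-26)] + [(-29)·(-11) − (-31)·(-12)] + [(-31)·23 − (-6)·(-11)] + [(-6)·(-26) − 40·23]| = 2830, so the area is 1415.
Summing gcd(|Δx|,|Δy|) over the edges gives the boundary count: gcd(69,14) + gcd(2,1) + gcd(25,34) + gcd(46,49) = 1+1+1+1 = 4.
Pick's theorem gives I = A − B/2 + 1 = 1415 − 4/2 + 1 = 1414.

1414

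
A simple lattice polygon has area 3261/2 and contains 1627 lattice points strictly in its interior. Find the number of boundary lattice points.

Pick's theorem gives A = I + B/2 − 1, so B = 2(A − I + 1) = 2(3261/2 − 1627 + 1) = 9.

9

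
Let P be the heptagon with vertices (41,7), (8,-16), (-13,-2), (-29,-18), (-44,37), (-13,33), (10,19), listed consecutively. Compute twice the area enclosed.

Using the shoelace formula, 2A = |[41·(-16) − 8·7] + [8·(-2) − (-13)·(-16)] + [(-13)·(-18) − (-29)·(-2)] + [(-29)·37 − (-44)·(-18)] + [(-44)·33 − (-13)·37] + [(-13)·19 − 10·33] + [10·7 − 41·19]| = 4882, so the area is 2441.

4882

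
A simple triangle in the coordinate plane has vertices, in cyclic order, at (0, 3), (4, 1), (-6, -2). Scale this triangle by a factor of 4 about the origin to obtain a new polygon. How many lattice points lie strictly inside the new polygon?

Using the shoelace formula, 2A = |(0·1 − 4·3) + (4·(-2) − (-6)·1) + ((-6)·3 − 0·(-2))| = 32, so the area is 16.
Summing gcd(|Δx|,|Δy|) over the edges gives the boundary count: gcd(4,2) + gcd(10,3) + gcd(6,5) = 2+1+1 = 4.
Scaling by 4 multiplies the area by 4² = 16 (so the new area is 256) and multiplies the boundary lattice-point count by 4, giving 16.
By Pick's theorem, the interior count of the dilated polygon is 256 − 16/2 + 1 = 249.

249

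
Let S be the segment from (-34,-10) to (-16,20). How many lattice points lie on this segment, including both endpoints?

The number of lattice points on a segment between lattice points is gcd(|Δx|,|Δy|) + 1 = gcd(18,30) + 1 = 6 + 1 = 7.

7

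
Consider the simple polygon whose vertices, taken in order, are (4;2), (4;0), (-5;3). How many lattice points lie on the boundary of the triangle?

Along each edge there are gcd(|Δx|,|Δy|)+1 lattice points, so counting each shared vertex once the boundary has gcd(0,2) + gcd(9,3) + gcd(9,1) = 2+3+1 = 6.

6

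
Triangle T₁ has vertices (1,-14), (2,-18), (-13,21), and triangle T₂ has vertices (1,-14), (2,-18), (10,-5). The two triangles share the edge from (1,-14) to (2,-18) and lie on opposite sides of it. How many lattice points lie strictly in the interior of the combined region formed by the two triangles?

24

The union is the simple quadrilateral with vertices (1,-14), (-13,21), (2,-18), (10,-5) in order.
The shoelace formula gives twice the area as |[1·21 − (-13)·(-14)] + [(-13)·(-18) − 2·21] + [2·(-5) − 10·(-18)] + [10·(-14) − 1·(-5)]| = 66, so the area is 33.
Summing gcd(|Δx|,|Δy|) over the edges gives the boundary count: gcd(14,35) + gcd(15,39) + gcd(8,13) + gcd(9,9) = 7+3+1+9 = 20.
By Pick's theorem I = A − B/2 + 1 = 33 − 20/2 + 1 = 24.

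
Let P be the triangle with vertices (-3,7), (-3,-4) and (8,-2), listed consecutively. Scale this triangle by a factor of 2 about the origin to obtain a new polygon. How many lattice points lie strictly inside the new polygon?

230

The shoelace formula gives twice the area as |((-3)·(-4) − (-3)·7) + ((-3)·(-2) − 8·(-4)) + (8·7 − (-3)·(-2))| = 121, so the area is 121/2.
The number of boundary lattice points is Σ gcd(|Δx|,|Δy|) = gcd(0,11) + gcd(11,2) + gcd(11,9) = 11+1+1 = 13.
Scaling by 2 multiplies the area by 2² = 4 (so the new area is 242) and multiplies the boundary lattice-point count by 2, giving 26.
By Pick's theorem, the interior count of the dilated polygon is 242 − 26/2 + 1 = 230.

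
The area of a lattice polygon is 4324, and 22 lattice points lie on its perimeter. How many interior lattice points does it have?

4314

Pick's theorem A = I + B/2 − 1 rearranges to I = A − B/2 + 1 = 4324 − 22/2 + 1 = 4314.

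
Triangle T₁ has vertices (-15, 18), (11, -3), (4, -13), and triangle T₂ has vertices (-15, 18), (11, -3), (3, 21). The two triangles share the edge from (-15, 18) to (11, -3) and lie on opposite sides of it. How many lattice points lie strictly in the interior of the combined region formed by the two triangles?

The union is the simple quadrilateral with vertices (-15, 18), (4, -13), (11, -3), (3, 21) in order.
By the shoelace formula, twice the signed area is |((-15)·(-13) − 4·18) + (4·(-3) − 11·(-13)) + (11·21 − 3·(-3)) + (3·18 − (-15)·21)| = 863, so the area is 431.5.
Summing gcd(|Δx|,|Δy|) over the edges gives the boundary count: gcd(19,31) + gcd(7,10) + gcd(8,24) + gcd(18,3) = 1+1+8+3 = 13.
By Pick's theorem I = A − B/2 + 1 = 431.5 − 13/2 + 1 = 426.

426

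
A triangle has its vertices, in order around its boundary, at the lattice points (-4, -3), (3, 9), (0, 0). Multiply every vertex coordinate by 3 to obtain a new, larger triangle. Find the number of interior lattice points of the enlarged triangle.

Using the shoelace formula, 2A = |((-4)·9 − 3·(-3)) + (3·0 − 0·9) + (0·(-3) − (-4)·0)| = 27, so the area is 27/2.
Summing gcd(|Δx|,|Δy|) over the edges gives the boundary count: gcd(7,12) + gcd(3,9) + gcd(4,3) = 1+3+1 = 5.
Scaling by 3 multiplies the area by 3² = 9 (so the new area is 243/2) and multiplies the boundary lattice-point count by 3, giving 15.
By Pick's theorem, the interior count of the dilated polygon is 243/2 − 15/2 + 1 = 115.

115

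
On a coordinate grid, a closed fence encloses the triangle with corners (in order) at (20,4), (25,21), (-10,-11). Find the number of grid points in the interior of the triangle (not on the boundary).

210

The shoelace formula gives twice the area as |[20·21 − 25·4] + [25·(-11) − (-10)·21] + [(-10)·4 − 20·(-11)]| = 435, so the area is 435/2.
Along each edge there are gcd(|Δx|,|Δy|)+1 lattice points, so counting each shared vertex once the boundary has gcd(5,17) + gcd(35,32) + gcd(30,15) = 1+1+15 = 17.
Pick's theorem gives I = A − B/2 + 1 = 435/2 − 17/2 + 1 = 210.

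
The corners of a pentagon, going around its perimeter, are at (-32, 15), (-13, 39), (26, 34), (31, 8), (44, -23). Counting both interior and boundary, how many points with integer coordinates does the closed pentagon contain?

2270

The shoelace formula gives twice the area as |((-32)·39 − (-13)·15) + ((-13)·34 − 26·39) + (26·8 − 31·34) + (31·(-23) − 44·8) + (44·15 − (-32)·(-23))| = 4496, so the area is 2248.
Along each edge there are gcd(|Δx|,|Δy|)+1 lattice points, so counting each shared vertex once the boundary has gcd(19,24) + gcd(39,5) + gcd(5,26) + gcd(13,31) + gcd(76,38) = 1+1+1+1+38 = 42.
Pick's theorem gives I = A − B/2 + 1 = 2248 − 42/2 + 1 = 2228, so the closed region contains I + B = 2228 + 42 = 2270 lattice points.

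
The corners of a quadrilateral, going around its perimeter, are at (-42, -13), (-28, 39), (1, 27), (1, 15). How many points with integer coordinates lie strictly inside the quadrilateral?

Using the shoelace formula, 2A = |[(-42)·39 − (-28)·(-13)] + [(-28)·27 − 1·39] + [1·15 − 1·27] + [1·(-13) − (-42)·15]| = 2192, so the area is 1096.
Along each edge there are gcd(|Δx|,|Δy|)+1 lattice points, so counting each shared vertex once the boundary has gcd(14,52) + gcd(29,12) + gcd(0,12) + gcd(43,28) = 2+1+12+1 = 16.
By Pick's theorem A = I + B/2 − 1, so I = 1096 − 16/2 + 1 = 1089.

1089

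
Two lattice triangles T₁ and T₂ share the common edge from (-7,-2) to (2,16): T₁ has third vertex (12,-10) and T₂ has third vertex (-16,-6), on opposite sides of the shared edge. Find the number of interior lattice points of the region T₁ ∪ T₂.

268

The union is the simple quadrilateral with vertices (-7,-2), (12,-10), (2,16), (-16,-6) in order.
The shoelace formula gives twice the area as |((-7)·(-10) − 12·(-2)) + (12·16 − 2·(-10)) + (2·(-6) − (-16)·16) + ((-16)·(-2) − (-7)·(-6))| = 540, so the area is 270.
The number of boundary lattice points is Σ gcd(|Δx|,|Δy|) = gcd(19,8) + gcd(10,26) + gcd(18,22) + gcd(9,4) = 1+2+2+1 = 6.
By Pick's theorem I = A − B/2 + 1 = 270 − 6/2 + 1 = 268.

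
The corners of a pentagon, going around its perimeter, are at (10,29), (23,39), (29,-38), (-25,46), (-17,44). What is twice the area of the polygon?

3149

Using the shoelace formula, 2A = |(10·39 − 23·29) + (23·(-38) − 29·39) + (29·46 − (-25)·(-38)) + ((-25)·44 − (-17)·46) + ((-17)·29 − 10·44)| = 3149, so the area is 1574.5.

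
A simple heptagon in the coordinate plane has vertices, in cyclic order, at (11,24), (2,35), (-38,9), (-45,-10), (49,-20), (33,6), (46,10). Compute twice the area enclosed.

5862

The shoelace formula gives twice the area as |(11·35 − 2·24) + (2·9 − (-38)·35) + ((-38)·(-10) − (-45)·9) + ((-45)·(-20) − 49·(-10)) + (49·6 − 33·(-20)) + (33·10 − 46·6) + (46·24 − 11·10)| = 5862, so the area is 2931.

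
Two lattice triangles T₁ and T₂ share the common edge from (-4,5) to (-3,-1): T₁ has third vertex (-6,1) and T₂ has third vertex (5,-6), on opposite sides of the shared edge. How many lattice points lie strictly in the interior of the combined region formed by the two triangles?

28

The union is the simple quadrilateral with vertices (-4,5), (-6,1), (-3,-1), (5,-6) in order.
Using the shoelace formula, 2A = |[(-4)·1 − (-6)·5] + [(-6)·(-1) − (-3)·1] + [(-3)·(-6) − 5·(-1)] + [5·5 − (-4)·(-6)]| = 59, so the area is 59/2.
Along each edge there are gcd(|Δx|,|Δy|)+1 lattice points, so counting each shared vertex once the boundary has gcd(2,4) + gcd(3,2) + gcd(8,5) + gcd(9,11) = 2+1+1+1 = 5.
By Pick's theorem I = A − B/2 + 1 = 59/2 − 5/2 + 1 = 28.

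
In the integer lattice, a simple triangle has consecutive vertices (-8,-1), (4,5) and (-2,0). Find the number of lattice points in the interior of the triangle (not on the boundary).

Using the shoelace formula, 2A = |((-8)·5 − 4·(-1)) + (4·0 − (-2)·5) + ((-2)·(-1) − (-8)·0)| = 24, so the area is 12.
The number of boundary lattice points is Σ gcd(|Δx|,|Δy|) = gcd(12,6) + gcd(6,5) + gcd(6,1) = 6+1+1 = 8.
Pick's theorem gives I = A − B/2 + 1 = 12 − 8/2 + 1 = 9.

9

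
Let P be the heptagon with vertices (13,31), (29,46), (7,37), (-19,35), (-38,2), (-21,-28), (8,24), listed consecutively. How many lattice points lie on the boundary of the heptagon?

8

The number of boundary lattice points is Σ gcd(|Δx|,|Δy|) = gcd(16,15) + gcd(22,9) + gcd(26,2) + gcd(19,33) + gcd(17,30) + gcd(29,52) + gcd(5,7) = 1+1+2+1+1+1+1 = 8.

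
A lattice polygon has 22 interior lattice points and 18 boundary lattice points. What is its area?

Pick's theorem states A = I + B/2 − 1, so A = 22 + 18/2 − 1 = 30.

30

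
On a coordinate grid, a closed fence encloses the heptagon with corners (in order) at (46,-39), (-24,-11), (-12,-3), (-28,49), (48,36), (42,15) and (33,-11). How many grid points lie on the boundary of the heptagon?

The number of boundary lattice points is Σ gcd(|Δx|,|Δy|) = gcd(70,28) + gcd(12,8) + gcd(16,52) + gcd(76,13) + gcd(6,21) + gcd(9,26) + gcd(13,28) = 14+4+4+1+3+1+1 = 28.

28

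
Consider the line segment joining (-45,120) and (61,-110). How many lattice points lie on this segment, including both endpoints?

3

The number of lattice points on a segment between lattice points is gcd(|Δx|,|Δy|) + 1 = gcd(106,230) + 1 = 2 + 1 = 3.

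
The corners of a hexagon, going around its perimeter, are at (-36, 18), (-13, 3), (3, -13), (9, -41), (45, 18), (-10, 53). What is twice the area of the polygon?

6580

The shoelace formula gives twice the area as |[(-36)·3 − (-13)·18] + [(-13)·(-13) − 3·3] + [3·(-41) − 9·(-13)] + [9·18 − 45·(-41)] + [45·53 − (-10)·18] + [(-10)·18 − (-36)·53]| = 6580, so the area is 3290.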